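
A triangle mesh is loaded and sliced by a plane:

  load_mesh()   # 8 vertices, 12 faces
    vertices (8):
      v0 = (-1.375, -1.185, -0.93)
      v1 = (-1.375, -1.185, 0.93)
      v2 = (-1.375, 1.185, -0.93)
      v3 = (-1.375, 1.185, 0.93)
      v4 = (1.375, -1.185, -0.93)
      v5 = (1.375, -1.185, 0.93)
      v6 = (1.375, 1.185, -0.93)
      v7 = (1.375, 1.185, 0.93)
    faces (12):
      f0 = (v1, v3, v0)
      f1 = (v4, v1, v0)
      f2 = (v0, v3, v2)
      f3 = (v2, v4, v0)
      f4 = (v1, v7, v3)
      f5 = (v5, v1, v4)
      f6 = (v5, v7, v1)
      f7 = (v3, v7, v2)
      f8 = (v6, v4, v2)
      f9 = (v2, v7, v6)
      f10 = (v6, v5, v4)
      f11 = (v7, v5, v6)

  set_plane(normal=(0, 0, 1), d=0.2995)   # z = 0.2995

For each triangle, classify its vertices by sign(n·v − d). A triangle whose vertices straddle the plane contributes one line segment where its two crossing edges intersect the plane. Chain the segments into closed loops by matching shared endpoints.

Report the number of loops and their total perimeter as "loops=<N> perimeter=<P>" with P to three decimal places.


loops=1 perimeter=10.240

Straddling triangles (8 of 12):
  (v1,v3,v0) [++-] → (-1.375, 0.381621, 0.2995)–(-1.375, -1.185, 0.2995)  len=1.5666
  (v4,v1,v0) [-+-] → (-0.442809, -1.185, 0.2995)–(-1.375, -1.185, 0.2995)  len=0.9322
  (v0,v3,v2) [-+-] → (-1.375, 0.381621, 0.2995)–(-1.375, 1.185, 0.2995)  len=0.8034
  (v5,v1,v4) [++-] → (-0.442809, -1.185, 0.2995)–(1.375, -1.185, 0.2995)  len=1.8178
  (v3,v7,v2) [++-] → (0.442809, 1.185, 0.2995)–(-1.375, 1.185, 0.2995)  len=1.8178
  (v2,v7,v6) [-+-] → (0.442809, 1.185, 0.2995)–(1.375, 1.185, 0.2995)  len=0.9322
  (v6,v5,v4) [-+-] → (1.375, -0.381621, 0.2995)–(1.375, -1.185, 0.2995)  len=0.8034
  (v7,v5,v6) [++-] → (1.375, -0.381621, 0.2995)–(1.375, 1.185, 0.2995)  len=1.5666

Chained into 1 loop(s):
  loop 1: 8 segments, perimeter = 10.2400
Total perimeter = 10.240


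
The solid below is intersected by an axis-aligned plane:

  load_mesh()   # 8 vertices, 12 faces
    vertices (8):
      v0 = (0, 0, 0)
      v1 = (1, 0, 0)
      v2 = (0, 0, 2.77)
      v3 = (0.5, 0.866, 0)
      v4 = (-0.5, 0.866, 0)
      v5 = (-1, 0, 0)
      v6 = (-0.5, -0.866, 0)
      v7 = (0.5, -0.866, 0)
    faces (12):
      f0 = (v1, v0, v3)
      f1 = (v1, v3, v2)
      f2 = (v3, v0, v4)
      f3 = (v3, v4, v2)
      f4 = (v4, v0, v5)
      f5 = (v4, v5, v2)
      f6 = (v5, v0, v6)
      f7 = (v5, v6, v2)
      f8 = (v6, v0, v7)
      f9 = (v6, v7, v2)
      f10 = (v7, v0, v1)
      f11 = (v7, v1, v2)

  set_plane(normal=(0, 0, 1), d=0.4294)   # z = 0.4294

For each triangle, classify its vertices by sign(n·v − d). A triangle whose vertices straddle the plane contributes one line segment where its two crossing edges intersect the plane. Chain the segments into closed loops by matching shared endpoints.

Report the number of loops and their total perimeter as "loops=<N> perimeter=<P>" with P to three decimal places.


Straddling triangles (6 of 12):
  (v1,v3,v2) [--+] → (0.422491, 0.731754, 0.4294)–(0.844982, 0, 0.4294)  len=0.8450
  (v3,v4,v2) [--+] → (-0.422491, 0.731754, 0.4294)–(0.422491, 0.731754, 0.4294)  len=0.8450
  (v4,v5,v2) [--+] → (-0.844982, 0, 0.4294)–(-0.422491, 0.731754, 0.4294)  len=0.8450
  (v5,v6,v2) [--+] → (-0.422491, -0.731754, 0.4294)–(-0.844982, 0, 0.4294)  len=0.8450
  (v6,v7,v2) [--+] → (0.422491, -0.731754, 0.4294)–(-0.422491, -0.731754, 0.4294)  len=0.8450
  (v7,v1,v2) [--+] → (0.844982, 0, 0.4294)–(0.422491, -0.731754, 0.4294)  len=0.8450

Chained into 1 loop(s):
  loop 1: 6 segments, perimeter = 5.0698
Total perimeter = 5.070

loops=1 perimeter=5.070


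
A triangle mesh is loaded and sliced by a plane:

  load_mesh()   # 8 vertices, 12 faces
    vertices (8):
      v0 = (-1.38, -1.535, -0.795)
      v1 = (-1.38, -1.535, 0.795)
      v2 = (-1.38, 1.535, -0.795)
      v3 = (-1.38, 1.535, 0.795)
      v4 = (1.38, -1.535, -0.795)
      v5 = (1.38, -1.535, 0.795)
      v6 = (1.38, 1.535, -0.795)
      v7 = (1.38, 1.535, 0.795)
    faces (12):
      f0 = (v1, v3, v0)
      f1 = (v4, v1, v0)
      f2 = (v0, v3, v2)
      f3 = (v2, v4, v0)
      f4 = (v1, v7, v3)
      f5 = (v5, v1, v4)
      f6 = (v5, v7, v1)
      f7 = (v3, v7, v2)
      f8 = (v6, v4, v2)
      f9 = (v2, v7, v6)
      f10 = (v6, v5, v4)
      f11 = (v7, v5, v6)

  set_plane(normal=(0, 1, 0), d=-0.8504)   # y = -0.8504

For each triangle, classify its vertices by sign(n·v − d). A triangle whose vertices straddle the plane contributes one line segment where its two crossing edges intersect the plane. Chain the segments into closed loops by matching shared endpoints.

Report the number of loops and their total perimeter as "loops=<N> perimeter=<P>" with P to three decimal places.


loops=1 perimeter=8.700

Straddling triangles (8 of 12):
  (v1,v3,v0) [-+-] → (-1.38, -0.8504, 0.795)–(-1.38, -0.8504, -0.440435)  len=1.2354
  (v0,v3,v2) [-++] → (-1.38, -0.8504, -0.440435)–(-1.38, -0.8504, -0.795)  len=0.3546
  (v2,v4,v0) [+--] → (0.764529, -0.8504, -0.795)–(-1.38, -0.8504, -0.795)  len=2.1445
  (v1,v7,v3) [-++] → (-0.764529, -0.8504, 0.795)–(-1.38, -0.8504, 0.795)  len=0.6155
  (v5,v7,v1) [-+-] → (1.38, -0.8504, 0.795)–(-0.764529, -0.8504, 0.795)  len=2.1445
  (v6,v4,v2) [+-+] → (1.38, -0.8504, -0.795)–(0.764529, -0.8504, -0.795)  len=0.6155
  (v6,v5,v4) [+--] → (1.38, -0.8504, 0.440435)–(1.38, -0.8504, -0.795)  len=1.2354
  (v7,v5,v6) [+-+] → (1.38, -0.8504, 0.795)–(1.38, -0.8504, 0.440435)  len=0.3546

Chained into 1 loop(s):
  loop 1: 8 segments, perimeter = 8.7000
Total perimeter = 8.700


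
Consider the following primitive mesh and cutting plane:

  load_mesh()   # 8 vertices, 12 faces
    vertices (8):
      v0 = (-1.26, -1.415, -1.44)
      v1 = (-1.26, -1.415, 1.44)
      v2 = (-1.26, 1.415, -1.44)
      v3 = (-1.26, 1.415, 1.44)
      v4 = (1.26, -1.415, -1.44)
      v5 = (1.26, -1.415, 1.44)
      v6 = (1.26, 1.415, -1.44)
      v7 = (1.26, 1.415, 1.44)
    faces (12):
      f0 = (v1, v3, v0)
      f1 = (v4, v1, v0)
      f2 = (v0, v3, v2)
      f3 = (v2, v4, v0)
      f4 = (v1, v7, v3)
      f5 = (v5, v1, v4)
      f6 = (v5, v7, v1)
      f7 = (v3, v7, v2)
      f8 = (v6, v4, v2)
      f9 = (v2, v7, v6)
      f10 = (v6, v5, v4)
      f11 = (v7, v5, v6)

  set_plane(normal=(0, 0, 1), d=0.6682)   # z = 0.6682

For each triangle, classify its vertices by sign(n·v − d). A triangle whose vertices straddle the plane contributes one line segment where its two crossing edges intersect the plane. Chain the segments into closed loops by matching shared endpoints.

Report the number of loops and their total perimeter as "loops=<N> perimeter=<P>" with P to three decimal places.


Straddling triangles (8 of 12):
  (v1,v3,v0) [++-] → (-1.26, 0.656599, 0.6682)–(-1.26, -1.415, 0.6682)  len=2.0716
  (v4,v1,v0) [-+-] → (-0.584675, -1.415, 0.6682)–(-1.26, -1.415, 0.6682)  len=0.6753
  (v0,v3,v2) [-+-] → (-1.26, 0.656599, 0.6682)–(-1.26, 1.415, 0.6682)  len=0.7584
  (v5,v1,v4) [++-] → (-0.584675, -1.415, 0.6682)–(1.26, -1.415, 0.6682)  len=1.8447
  (v3,v7,v2) [++-] → (0.584675, 1.415, 0.6682)–(-1.26, 1.415, 0.6682)  len=1.8447
  (v2,v7,v6) [-+-] → (0.584675, 1.415, 0.6682)–(1.26, 1.415, 0.6682)  len=0.6753
  (v6,v5,v4) [-+-] → (1.26, -0.656599, 0.6682)–(1.26, -1.415, 0.6682)  len=0.7584
  (v7,v5,v6) [++-] → (1.26, -0.656599, 0.6682)–(1.26, 1.415, 0.6682)  len=2.0716

Chained into 1 loop(s):
  loop 1: 8 segments, perimeter = 10.7000
Total perimeter = 10.700

loops=1 perimeter=10.700


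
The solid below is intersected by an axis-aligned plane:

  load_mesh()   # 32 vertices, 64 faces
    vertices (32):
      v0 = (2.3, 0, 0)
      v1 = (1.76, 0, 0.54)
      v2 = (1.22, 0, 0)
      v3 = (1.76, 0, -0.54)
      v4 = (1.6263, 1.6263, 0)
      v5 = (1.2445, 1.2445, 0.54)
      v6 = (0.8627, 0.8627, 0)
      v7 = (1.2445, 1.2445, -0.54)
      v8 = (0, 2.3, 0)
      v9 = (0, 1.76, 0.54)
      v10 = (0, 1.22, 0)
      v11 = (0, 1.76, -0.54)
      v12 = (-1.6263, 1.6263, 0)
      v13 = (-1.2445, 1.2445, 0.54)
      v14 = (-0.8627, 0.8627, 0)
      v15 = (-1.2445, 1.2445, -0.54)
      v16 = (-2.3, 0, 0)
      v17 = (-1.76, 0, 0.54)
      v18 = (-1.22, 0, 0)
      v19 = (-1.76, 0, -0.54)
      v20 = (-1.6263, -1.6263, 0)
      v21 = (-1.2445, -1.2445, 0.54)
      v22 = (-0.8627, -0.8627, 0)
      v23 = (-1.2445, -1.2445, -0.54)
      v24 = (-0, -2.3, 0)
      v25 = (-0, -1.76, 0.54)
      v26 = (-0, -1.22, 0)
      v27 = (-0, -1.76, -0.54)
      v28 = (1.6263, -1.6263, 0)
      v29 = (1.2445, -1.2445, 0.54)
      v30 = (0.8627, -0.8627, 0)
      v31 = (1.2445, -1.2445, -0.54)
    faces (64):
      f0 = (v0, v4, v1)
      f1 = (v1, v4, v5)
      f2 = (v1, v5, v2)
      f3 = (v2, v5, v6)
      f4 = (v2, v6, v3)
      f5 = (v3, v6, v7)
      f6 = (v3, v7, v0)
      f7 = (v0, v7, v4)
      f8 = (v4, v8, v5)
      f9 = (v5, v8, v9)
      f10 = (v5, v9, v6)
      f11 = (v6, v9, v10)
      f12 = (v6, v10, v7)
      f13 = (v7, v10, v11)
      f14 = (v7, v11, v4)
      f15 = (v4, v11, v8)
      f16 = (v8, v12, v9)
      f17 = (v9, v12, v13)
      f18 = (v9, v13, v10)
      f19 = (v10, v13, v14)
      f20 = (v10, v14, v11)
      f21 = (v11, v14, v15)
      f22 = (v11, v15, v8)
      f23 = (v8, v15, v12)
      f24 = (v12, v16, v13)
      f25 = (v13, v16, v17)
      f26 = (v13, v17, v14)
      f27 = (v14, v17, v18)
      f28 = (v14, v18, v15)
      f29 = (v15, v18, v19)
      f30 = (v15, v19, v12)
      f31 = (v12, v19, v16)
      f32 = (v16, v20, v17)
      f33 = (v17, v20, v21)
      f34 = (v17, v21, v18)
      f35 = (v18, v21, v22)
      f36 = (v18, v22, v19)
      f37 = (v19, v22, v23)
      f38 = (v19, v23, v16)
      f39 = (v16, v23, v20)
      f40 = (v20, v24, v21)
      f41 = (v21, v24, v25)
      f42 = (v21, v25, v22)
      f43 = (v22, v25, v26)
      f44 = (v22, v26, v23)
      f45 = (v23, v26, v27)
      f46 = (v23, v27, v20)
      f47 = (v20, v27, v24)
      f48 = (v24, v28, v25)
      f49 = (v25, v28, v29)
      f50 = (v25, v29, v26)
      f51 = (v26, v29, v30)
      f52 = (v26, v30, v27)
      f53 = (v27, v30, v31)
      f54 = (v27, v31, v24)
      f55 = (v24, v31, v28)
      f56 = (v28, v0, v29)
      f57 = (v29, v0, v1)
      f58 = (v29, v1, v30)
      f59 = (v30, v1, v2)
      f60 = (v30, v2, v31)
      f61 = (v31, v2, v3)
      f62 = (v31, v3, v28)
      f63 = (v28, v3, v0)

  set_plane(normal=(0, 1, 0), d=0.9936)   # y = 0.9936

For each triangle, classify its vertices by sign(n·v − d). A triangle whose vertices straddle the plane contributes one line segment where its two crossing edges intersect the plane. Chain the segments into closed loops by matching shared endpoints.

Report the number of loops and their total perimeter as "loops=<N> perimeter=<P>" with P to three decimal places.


Straddling triangles (20 of 64):
  (v0,v4,v1) [-+-] → (1.8884, 0.9936, 0)–(1.67831, 0.9936, 0.210083)  len=0.2971
  (v1,v4,v5) [-++] → (1.67831, 0.9936, 0.210083)–(1.34843, 0.9936, 0.54)  len=0.4666
  (v1,v5,v2) [-+-] → (1.34843, 0.9936, 0.54)–(1.23956, 0.9936, 0.431132)  len=0.1540
  (v2,v5,v6) [-+-] → (1.23956, 0.9936, 0.431132)–(0.9936, 0.9936, 0.185139)  len=0.3479
  (v3,v6,v7) [--+] → (0.9936, 0.9936, -0.185139)–(1.34843, 0.9936, -0.54)  len=0.5018
  (v3,v7,v0) [-+-] → (1.34843, 0.9936, -0.54)–(1.4573, 0.9936, -0.431132)  len=0.1540
  (v0,v7,v4) [-++] → (1.4573, 0.9936, -0.431132)–(1.8884, 0.9936, 0)  len=0.6097
  (v5,v9,v6) [++-] → (0.736848, 0.9936, 0.0787763)–(0.9936, 0.9936, 0.185139)  len=0.2779
  (v6,v9,v10) [-++] → (0.736848, 0.9936, 0.0787763)–(0.546642, 0.9936, 0)  len=0.2059
  (v6,v10,v7) [-++] → (0.546642, 0.9936, 0)–(0.9936, 0.9936, -0.185139)  len=0.4838
  (v10,v13,v14) [++-] → (-0.9936, 0.9936, 0.185139)–(-0.546642, 0.9936, 0)  len=0.4838
  (v10,v14,v11) [+-+] → (-0.546642, 0.9936, 0)–(-0.736848, 0.9936, -0.0787763)  len=0.2059
  (v11,v14,v15) [+-+] → (-0.736848, 0.9936, -0.0787763)–(-0.9936, 0.9936, -0.185139)  len=0.2779
  (v12,v16,v13) [+-+] → (-1.8884, 0.9936, 0)–(-1.4573, 0.9936, 0.431132)  len=0.6097
  (v13,v16,v17) [+--] → (-1.4573, 0.9936, 0.431132)–(-1.34843, 0.9936, 0.54)  len=0.1540
  (v13,v17,v14) [+--] → (-1.34843, 0.9936, 0.54)–(-0.9936, 0.9936, 0.185139)  len=0.5018
  (v14,v18,v15) [--+] → (-1.23956, 0.9936, -0.431132)–(-0.9936, 0.9936, -0.185139)  len=0.3479
  (v15,v18,v19) [+--] → (-1.23956, 0.9936, -0.431132)–(-1.34843, 0.9936, -0.54)  len=0.1540
  (v15,v19,v12) [+-+] → (-1.34843, 0.9936, -0.54)–(-1.67831, 0.9936, -0.210083)  len=0.4666
  (v12,v19,v16) [+--] → (-1.67831, 0.9936, -0.210083)–(-1.8884, 0.9936, 0)  len=0.2971

Chained into 2 loop(s):
  loop 1: 10 segments, perimeter = 3.4985
  loop 2: 10 segments, perimeter = 3.4985
Total perimeter = 6.997

loops=2 perimeter=6.997


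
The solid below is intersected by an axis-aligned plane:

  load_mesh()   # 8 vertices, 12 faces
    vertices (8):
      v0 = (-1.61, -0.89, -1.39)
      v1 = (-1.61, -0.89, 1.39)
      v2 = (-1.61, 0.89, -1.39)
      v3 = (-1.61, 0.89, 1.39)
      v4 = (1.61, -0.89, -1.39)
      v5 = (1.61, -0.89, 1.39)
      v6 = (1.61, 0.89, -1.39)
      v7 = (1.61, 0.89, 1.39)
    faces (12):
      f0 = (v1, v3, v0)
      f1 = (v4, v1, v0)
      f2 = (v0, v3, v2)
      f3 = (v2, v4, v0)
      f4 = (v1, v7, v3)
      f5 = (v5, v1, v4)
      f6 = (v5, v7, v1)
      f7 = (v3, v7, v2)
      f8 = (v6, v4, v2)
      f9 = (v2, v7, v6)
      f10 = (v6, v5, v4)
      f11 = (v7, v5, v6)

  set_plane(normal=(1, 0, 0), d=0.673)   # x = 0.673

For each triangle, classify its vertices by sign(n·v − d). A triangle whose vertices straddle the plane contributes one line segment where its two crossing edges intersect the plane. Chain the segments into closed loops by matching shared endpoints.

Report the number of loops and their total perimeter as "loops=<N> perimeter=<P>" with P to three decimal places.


loops=1 perimeter=9.120

Straddling triangles (8 of 12):
  (v4,v1,v0) [+--] → (0.673, -0.89, -0.581037)–(0.673, -0.89, -1.39)  len=0.8090
  (v2,v4,v0) [-+-] → (0.673, -0.372031, -1.39)–(0.673, -0.89, -1.39)  len=0.5180
  (v1,v7,v3) [-+-] → (0.673, 0.372031, 1.39)–(0.673, 0.89, 1.39)  len=0.5180
  (v5,v1,v4) [+-+] → (0.673, -0.89, 1.39)–(0.673, -0.89, -0.581037)  len=1.9710
  (v5,v7,v1) [++-] → (0.673, 0.372031, 1.39)–(0.673, -0.89, 1.39)  len=1.2620
  (v3,v7,v2) [-+-] → (0.673, 0.89, 1.39)–(0.673, 0.89, 0.581037)  len=0.8090
  (v6,v4,v2) [++-] → (0.673, -0.372031, -1.39)–(0.673, 0.89, -1.39)  len=1.2620
  (v2,v7,v6) [-++] → (0.673, 0.89, 0.581037)–(0.673, 0.89, -1.39)  len=1.9710

Chained into 1 loop(s):
  loop 1: 8 segments, perimeter = 9.1200
Total perimeter = 9.120


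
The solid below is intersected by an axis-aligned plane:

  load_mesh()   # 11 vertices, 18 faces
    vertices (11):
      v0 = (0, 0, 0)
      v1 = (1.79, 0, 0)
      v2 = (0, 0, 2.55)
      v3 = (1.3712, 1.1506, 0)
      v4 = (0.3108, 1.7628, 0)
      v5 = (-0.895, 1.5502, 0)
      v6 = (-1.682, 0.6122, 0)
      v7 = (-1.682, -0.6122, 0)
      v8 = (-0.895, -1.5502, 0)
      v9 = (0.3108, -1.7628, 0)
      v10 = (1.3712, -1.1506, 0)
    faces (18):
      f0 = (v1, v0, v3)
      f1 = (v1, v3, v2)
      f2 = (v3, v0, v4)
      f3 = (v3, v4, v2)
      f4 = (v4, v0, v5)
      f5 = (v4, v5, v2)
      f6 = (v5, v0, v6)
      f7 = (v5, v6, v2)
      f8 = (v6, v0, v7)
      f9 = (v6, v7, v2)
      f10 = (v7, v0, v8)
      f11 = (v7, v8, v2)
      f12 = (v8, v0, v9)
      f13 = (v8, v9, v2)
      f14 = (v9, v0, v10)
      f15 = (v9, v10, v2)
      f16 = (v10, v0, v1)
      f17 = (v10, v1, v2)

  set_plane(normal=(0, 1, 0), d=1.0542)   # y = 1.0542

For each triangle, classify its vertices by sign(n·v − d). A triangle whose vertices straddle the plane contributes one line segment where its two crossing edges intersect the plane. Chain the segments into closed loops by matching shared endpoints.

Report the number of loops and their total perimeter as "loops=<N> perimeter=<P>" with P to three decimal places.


loops=1 perimeter=6.220

Straddling triangles (8 of 18):
  (v1,v0,v3) [--+] → (1.25632, 1.0542, 0)–(1.40629, 1.0542, 0)  len=0.1500
  (v1,v3,v2) [-+-] → (1.40629, 1.0542, 0)–(1.25632, 1.0542, 0.213645)  len=0.2610
  (v3,v0,v4) [+-+] → (1.25632, 1.0542, 0)–(0.185866, 1.0542, 0)  len=1.0705
  (v3,v4,v2) [++-] → (0.185866, 1.0542, 1.02503)–(1.25632, 1.0542, 0.213645)  len=1.3432
  (v4,v0,v5) [+-+] → (0.185866, 1.0542, 0)–(-0.608637, 1.0542, 0)  len=0.7945
  (v4,v5,v2) [++-] → (-0.608637, 1.0542, 0.815895)–(0.185866, 1.0542, 1.02503)  len=0.8216
  (v5,v0,v6) [+--] → (-0.608637, 1.0542, 0)–(-1.31115, 1.0542, 0)  len=0.7025
  (v5,v6,v2) [+--] → (-1.31115, 1.0542, 0)–(-0.608637, 1.0542, 0.815895)  len=1.0767

Chained into 1 loop(s):
  loop 1: 8 segments, perimeter = 6.2199
Total perimeter = 6.220


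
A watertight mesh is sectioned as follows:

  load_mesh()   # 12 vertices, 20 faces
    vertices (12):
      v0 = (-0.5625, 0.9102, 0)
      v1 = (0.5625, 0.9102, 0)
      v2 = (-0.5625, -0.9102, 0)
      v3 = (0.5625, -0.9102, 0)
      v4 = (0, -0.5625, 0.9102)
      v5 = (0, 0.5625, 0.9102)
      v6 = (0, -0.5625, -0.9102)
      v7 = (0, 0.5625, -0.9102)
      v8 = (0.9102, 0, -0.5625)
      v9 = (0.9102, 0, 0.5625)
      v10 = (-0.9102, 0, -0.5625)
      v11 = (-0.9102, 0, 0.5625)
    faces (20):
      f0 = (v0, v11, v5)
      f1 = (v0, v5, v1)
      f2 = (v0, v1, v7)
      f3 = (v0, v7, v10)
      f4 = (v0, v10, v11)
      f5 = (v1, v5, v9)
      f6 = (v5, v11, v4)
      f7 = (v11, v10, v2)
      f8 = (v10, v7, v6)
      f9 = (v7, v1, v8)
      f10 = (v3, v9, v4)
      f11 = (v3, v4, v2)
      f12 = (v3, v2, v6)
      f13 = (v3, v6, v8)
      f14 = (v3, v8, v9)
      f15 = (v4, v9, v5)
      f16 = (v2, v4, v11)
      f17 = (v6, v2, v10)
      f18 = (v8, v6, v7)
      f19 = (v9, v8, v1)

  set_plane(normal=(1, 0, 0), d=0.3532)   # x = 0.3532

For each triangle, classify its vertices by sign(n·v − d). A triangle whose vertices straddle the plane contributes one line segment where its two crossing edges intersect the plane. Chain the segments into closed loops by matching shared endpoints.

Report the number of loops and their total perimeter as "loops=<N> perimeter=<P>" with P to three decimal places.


loops=1 perimeter=5.297

Straddling triangles (10 of 20):
  (v0,v5,v1) [--+] → (0.3532, 0.780825, 0.338675)–(0.3532, 0.9102, 0)  len=0.3625
  (v0,v1,v7) [-+-] → (0.3532, 0.9102, 0)–(0.3532, 0.780825, -0.338675)  len=0.3625
  (v1,v5,v9) [+-+] → (0.3532, 0.780825, 0.338675)–(0.3532, 0.344224, 0.775276)  len=0.6174
  (v7,v1,v8) [-++] → (0.3532, 0.780825, -0.338675)–(0.3532, 0.344224, -0.775276)  len=0.6174
  (v3,v9,v4) [++-] → (0.3532, -0.344224, 0.775276)–(0.3532, -0.780825, 0.338675)  len=0.6174
  (v3,v4,v2) [+--] → (0.3532, -0.780825, 0.338675)–(0.3532, -0.9102, 0)  len=0.3625
  (v3,v2,v6) [+--] → (0.3532, -0.9102, 0)–(0.3532, -0.780825, -0.338675)  len=0.3625
  (v3,v6,v8) [+-+] → (0.3532, -0.780825, -0.338675)–(0.3532, -0.344224, -0.775276)  len=0.6174
  (v4,v9,v5) [-+-] → (0.3532, -0.344224, 0.775276)–(0.3532, 0.344224, 0.775276)  len=0.6884
  (v8,v6,v7) [+--] → (0.3532, -0.344224, -0.775276)–(0.3532, 0.344224, -0.775276)  len=0.6884

Chained into 1 loop(s):
  loop 1: 10 segments, perimeter = 5.2969
Total perimeter = 5.297


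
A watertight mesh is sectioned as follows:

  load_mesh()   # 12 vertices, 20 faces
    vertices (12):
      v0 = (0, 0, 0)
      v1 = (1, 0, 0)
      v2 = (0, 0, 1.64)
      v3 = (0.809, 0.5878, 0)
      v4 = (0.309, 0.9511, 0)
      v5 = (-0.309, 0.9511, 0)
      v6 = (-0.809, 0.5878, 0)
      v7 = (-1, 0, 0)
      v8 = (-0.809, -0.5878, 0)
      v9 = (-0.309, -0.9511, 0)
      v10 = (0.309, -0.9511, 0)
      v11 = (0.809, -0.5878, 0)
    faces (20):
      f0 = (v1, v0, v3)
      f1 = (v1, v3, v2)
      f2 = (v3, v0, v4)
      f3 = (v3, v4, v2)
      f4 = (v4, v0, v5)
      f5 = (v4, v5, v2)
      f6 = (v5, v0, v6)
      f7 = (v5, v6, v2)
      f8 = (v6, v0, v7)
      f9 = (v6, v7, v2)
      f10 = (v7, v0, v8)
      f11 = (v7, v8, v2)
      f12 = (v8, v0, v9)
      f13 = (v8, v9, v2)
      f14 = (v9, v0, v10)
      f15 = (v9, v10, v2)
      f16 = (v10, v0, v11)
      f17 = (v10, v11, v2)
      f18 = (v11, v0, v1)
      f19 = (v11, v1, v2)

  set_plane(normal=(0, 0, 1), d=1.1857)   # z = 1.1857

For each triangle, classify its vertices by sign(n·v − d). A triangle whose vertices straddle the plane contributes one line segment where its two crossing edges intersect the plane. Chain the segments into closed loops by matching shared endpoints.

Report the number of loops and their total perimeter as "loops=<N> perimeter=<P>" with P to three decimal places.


Straddling triangles (10 of 20):
  (v1,v3,v2) [--+] → (0.224103, 0.162828, 1.1857)–(0.277012, 0, 1.1857)  len=0.1712
  (v3,v4,v2) [--+] → (0.0855968, 0.263466, 1.1857)–(0.224103, 0.162828, 1.1857)  len=0.1712
  (v4,v5,v2) [--+] → (-0.0855968, 0.263466, 1.1857)–(0.0855968, 0.263466, 1.1857)  len=0.1712
  (v5,v6,v2) [--+] → (-0.224103, 0.162828, 1.1857)–(-0.0855968, 0.263466, 1.1857)  len=0.1712
  (v6,v7,v2) [--+] → (-0.277012, 0, 1.1857)–(-0.224103, 0.162828, 1.1857)  len=0.1712
  (v7,v8,v2) [--+] → (-0.224103, -0.162828, 1.1857)–(-0.277012, 0, 1.1857)  len=0.1712
  (v8,v9,v2) [--+] → (-0.0855968, -0.263466, 1.1857)–(-0.224103, -0.162828, 1.1857)  len=0.1712
  (v9,v10,v2) [--+] → (0.0855968, -0.263466, 1.1857)–(-0.0855968, -0.263466, 1.1857)  len=0.1712
  (v10,v11,v2) [--+] → (0.224103, -0.162828, 1.1857)–(0.0855968, -0.263466, 1.1857)  len=0.1712
  (v11,v1,v2) [--+] → (0.277012, 0, 1.1857)–(0.224103, -0.162828, 1.1857)  len=0.1712

Chained into 1 loop(s):
  loop 1: 10 segments, perimeter = 1.7121
Total perimeter = 1.712

loops=1 perimeter=1.712


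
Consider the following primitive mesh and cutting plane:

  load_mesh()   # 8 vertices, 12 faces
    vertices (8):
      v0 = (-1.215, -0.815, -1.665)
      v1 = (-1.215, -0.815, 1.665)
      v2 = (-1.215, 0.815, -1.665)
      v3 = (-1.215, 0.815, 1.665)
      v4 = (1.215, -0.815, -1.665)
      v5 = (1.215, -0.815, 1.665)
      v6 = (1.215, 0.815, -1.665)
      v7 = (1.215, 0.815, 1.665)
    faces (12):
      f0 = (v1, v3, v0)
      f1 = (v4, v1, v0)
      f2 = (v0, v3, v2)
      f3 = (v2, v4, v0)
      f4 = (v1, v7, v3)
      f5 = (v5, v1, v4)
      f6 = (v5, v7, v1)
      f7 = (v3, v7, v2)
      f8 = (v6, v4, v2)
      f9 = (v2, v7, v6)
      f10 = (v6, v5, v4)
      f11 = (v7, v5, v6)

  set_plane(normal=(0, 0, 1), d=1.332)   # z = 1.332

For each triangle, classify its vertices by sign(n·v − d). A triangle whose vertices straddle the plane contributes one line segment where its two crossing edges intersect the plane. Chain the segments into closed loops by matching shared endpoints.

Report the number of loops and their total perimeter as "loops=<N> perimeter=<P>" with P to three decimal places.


loops=1 perimeter=8.120

Straddling triangles (8 of 12):
  (v1,v3,v0) [++-] → (-1.215, 0.652, 1.332)–(-1.215, -0.815, 1.332)  len=1.4670
  (v4,v1,v0) [-+-] → (-0.972, -0.815, 1.332)–(-1.215, -0.815, 1.332)  len=0.2430
  (v0,v3,v2) [-+-] → (-1.215, 0.652, 1.332)–(-1.215, 0.815, 1.332)  len=0.1630
  (v5,v1,v4) [++-] → (-0.972, -0.815, 1.332)–(1.215, -0.815, 1.332)  len=2.1870
  (v3,v7,v2) [++-] → (0.972, 0.815, 1.332)–(-1.215, 0.815, 1.332)  len=2.1870
  (v2,v7,v6) [-+-] → (0.972, 0.815, 1.332)–(1.215, 0.815, 1.332)  len=0.2430
  (v6,v5,v4) [-+-] → (1.215, -0.652, 1.332)–(1.215, -0.815, 1.332)  len=0.1630
  (v7,v5,v6) [++-] → (1.215, -0.652, 1.332)–(1.215, 0.815, 1.332)  len=1.4670

Chained into 1 loop(s):
  loop 1: 8 segments, perimeter = 8.1200
Total perimeter = 8.120


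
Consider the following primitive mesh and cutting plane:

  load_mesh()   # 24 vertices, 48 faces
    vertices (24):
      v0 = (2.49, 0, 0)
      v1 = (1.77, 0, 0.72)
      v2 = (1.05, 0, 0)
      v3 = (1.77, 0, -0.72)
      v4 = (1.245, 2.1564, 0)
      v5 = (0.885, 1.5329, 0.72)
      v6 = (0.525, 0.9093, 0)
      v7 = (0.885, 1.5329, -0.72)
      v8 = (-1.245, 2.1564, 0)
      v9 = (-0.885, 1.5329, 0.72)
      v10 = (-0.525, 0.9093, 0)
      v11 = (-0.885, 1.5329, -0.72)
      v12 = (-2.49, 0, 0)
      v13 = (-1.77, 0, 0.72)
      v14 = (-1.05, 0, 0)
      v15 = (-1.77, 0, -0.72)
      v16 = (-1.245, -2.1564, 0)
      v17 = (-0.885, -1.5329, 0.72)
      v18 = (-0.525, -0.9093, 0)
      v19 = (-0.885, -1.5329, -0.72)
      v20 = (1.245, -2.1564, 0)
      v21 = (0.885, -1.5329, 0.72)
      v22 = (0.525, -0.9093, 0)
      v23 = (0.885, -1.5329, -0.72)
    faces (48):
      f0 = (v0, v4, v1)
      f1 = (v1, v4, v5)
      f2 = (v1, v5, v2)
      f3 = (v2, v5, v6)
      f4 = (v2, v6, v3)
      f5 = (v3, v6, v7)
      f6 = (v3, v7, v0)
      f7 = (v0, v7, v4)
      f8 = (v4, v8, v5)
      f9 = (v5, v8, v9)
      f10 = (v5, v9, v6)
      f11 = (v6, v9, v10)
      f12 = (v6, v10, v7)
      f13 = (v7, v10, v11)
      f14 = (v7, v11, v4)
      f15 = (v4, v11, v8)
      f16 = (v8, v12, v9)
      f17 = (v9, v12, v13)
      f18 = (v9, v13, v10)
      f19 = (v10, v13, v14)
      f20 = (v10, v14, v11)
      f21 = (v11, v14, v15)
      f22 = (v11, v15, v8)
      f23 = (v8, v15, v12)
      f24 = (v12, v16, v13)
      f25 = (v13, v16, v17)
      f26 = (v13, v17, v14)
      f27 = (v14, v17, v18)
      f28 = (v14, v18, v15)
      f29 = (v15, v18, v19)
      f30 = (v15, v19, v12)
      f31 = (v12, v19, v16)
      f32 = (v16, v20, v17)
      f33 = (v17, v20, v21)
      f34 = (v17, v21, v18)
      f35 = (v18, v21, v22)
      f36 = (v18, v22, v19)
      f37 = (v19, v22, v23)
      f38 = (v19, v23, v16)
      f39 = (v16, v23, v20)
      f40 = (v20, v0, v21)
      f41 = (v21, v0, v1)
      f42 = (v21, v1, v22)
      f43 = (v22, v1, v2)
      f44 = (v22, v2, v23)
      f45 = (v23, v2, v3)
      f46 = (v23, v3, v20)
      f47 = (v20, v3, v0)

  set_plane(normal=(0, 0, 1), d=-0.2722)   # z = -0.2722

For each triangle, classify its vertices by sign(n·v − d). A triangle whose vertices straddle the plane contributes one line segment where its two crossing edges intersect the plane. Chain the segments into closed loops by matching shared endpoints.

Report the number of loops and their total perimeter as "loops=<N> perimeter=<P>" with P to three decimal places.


loops=2 perimeter=21.240

Straddling triangles (24 of 48):
  (v2,v6,v3) [++-] → (0.995679, 0.565534, -0.2722)–(1.3222, 0, -0.2722)  len=0.6530
  (v3,v6,v7) [-+-] → (0.995679, 0.565534, -0.2722)–(0.6611, 1.14506, -0.2722)  len=0.6692
  (v3,v7,v0) [--+] → (1.88322, 0.579521, -0.2722)–(2.2178, 0, -0.2722)  len=0.6692
  (v0,v7,v4) [+-+] → (1.88322, 0.579521, -0.2722)–(1.1089, 1.92068, -0.2722)  len=1.5486
  (v6,v10,v7) [++-] → (0.00805833, 1.14506, -0.2722)–(0.6611, 1.14506, -0.2722)  len=0.6530
  (v7,v10,v11) [-+-] → (0.00805833, 1.14506, -0.2722)–(-0.6611, 1.14506, -0.2722)  len=0.6692
  (v7,v11,v4) [--+] → (0.439742, 1.92068, -0.2722)–(1.1089, 1.92068, -0.2722)  len=0.6692
  (v4,v11,v8) [+-+] → (0.439742, 1.92068, -0.2722)–(-1.1089, 1.92068, -0.2722)  len=1.5486
  (v10,v14,v11) [++-] → (-0.987621, 0.579521, -0.2722)–(-0.6611, 1.14506, -0.2722)  len=0.6530
  (v11,v14,v15) [-+-] → (-0.987621, 0.579521, -0.2722)–(-1.3222, 0, -0.2722)  len=0.6692
  (v11,v15,v8) [--+] → (-1.44348, 1.34116, -0.2722)–(-1.1089, 1.92068, -0.2722)  len=0.6692
  (v8,v15,v12) [+-+] → (-1.44348, 1.34116, -0.2722)–(-2.2178, 0, -0.2722)  len=1.5486
  (v14,v18,v15) [++-] → (-0.995679, -0.565534, -0.2722)–(-1.3222, 0, -0.2722)  len=0.6530
  (v15,v18,v19) [-+-] → (-0.995679, -0.565534, -0.2722)–(-0.6611, -1.14506, -0.2722)  len=0.6692
  (v15,v19,v12) [--+] → (-1.88322, -0.579521, -0.2722)–(-2.2178, 0, -0.2722)  len=0.6692
  (v12,v19,v16) [+-+] → (-1.88322, -0.579521, -0.2722)–(-1.1089, -1.92068, -0.2722)  len=1.5486
  (v18,v22,v19) [++-] → (-0.00805833, -1.14506, -0.2722)–(-0.6611, -1.14506, -0.2722)  len=0.6530
  (v19,v22,v23) [-+-] → (-0.00805833, -1.14506, -0.2722)–(0.6611, -1.14506, -0.2722)  len=0.6692
  (v19,v23,v16) [--+] → (-0.439742, -1.92068, -0.2722)–(-1.1089, -1.92068, -0.2722)  len=0.6692
  (v16,v23,v20) [+-+] → (-0.439742, -1.92068, -0.2722)–(1.1089, -1.92068, -0.2722)  len=1.5486
  (v22,v2,v23) [++-] → (0.987621, -0.579521, -0.2722)–(0.6611, -1.14506, -0.2722)  len=0.6530
  (v23,v2,v3) [-+-] → (0.987621, -0.579521, -0.2722)–(1.3222, 0, -0.2722)  len=0.6692
  (v23,v3,v20) [--+] → (1.44348, -1.34116, -0.2722)–(1.1089, -1.92068, -0.2722)  len=0.6692
  (v20,v3,v0) [+-+] → (1.44348, -1.34116, -0.2722)–(2.2178, 0, -0.2722)  len=1.5486

Chained into 2 loop(s):
  loop 1: 12 segments, perimeter = 7.9332
  loop 2: 12 segments, perimeter = 13.3068
Total perimeter = 21.240


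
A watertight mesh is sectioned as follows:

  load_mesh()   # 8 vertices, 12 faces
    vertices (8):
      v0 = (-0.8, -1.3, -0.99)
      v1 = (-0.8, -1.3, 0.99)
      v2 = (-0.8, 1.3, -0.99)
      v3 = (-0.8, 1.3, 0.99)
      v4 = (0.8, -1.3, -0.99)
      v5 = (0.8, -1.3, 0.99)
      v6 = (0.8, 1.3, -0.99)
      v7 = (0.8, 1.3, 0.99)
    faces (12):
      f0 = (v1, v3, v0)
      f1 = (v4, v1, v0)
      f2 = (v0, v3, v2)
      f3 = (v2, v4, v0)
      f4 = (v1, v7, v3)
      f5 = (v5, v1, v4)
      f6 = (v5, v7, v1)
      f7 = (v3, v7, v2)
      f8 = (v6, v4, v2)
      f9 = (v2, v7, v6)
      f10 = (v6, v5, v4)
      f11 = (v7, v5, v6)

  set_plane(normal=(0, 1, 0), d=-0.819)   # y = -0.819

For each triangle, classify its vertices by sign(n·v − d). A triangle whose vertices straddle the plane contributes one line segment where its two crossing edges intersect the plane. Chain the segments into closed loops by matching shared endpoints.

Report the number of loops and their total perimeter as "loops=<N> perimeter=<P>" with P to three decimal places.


loops=1 perimeter=7.160

Straddling triangles (8 of 12):
  (v1,v3,v0) [-+-] → (-0.8, -0.819, 0.99)–(-0.8, -0.819, -0.6237)  len=1.6137
  (v0,v3,v2) [-++] → (-0.8, -0.819, -0.6237)–(-0.8, -0.819, -0.99)  len=0.3663
  (v2,v4,v0) [+--] → (0.504, -0.819, -0.99)–(-0.8, -0.819, -0.99)  len=1.3040
  (v1,v7,v3) [-++] → (-0.504, -0.819, 0.99)–(-0.8, -0.819, 0.99)  len=0.2960
  (v5,v7,v1) [-+-] → (0.8, -0.819, 0.99)–(-0.504, -0.819, 0.99)  len=1.3040
  (v6,v4,v2) [+-+] → (0.8, -0.819, -0.99)–(0.504, -0.819, -0.99)  len=0.2960
  (v6,v5,v4) [+--] → (0.8, -0.819, 0.6237)–(0.8, -0.819, -0.99)  len=1.6137
  (v7,v5,v6) [+-+] → (0.8, -0.819, 0.99)–(0.8, -0.819, 0.6237)  len=0.3663

Chained into 1 loop(s):
  loop 1: 8 segments, perimeter = 7.1600
Total perimeter = 7.160


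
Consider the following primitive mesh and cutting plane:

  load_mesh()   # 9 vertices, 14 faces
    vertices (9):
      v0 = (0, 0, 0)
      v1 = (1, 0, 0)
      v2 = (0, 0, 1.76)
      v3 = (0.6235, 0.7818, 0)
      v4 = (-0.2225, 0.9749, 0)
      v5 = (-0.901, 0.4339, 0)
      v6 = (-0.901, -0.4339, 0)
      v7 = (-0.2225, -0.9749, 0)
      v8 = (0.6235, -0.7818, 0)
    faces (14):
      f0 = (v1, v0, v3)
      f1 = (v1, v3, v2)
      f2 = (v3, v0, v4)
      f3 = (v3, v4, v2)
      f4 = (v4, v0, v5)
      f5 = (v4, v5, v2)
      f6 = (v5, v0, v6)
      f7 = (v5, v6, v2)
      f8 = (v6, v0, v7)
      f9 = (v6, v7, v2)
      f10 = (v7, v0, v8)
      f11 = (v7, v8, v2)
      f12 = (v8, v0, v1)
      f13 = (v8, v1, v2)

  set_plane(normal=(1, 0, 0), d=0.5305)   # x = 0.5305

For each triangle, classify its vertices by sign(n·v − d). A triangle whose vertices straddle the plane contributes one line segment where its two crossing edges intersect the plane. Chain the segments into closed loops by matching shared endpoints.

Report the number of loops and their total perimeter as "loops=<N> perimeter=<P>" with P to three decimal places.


Straddling triangles (8 of 14):
  (v1,v0,v3) [+-+] → (0.5305, 0, 0)–(0.5305, 0.665188, 0)  len=0.6652
  (v1,v3,v2) [++-] → (0.5305, 0.665188, 0.262518)–(0.5305, 0, 0.82632)  len=0.8720
  (v3,v0,v4) [+--] → (0.5305, 0.665188, 0)–(0.5305, 0.803027, 0)  len=0.1378
  (v3,v4,v2) [+--] → (0.5305, 0.803027, 0)–(0.5305, 0.665188, 0.262518)  len=0.2965
  (v7,v0,v8) [--+] → (0.5305, -0.665188, 0)–(0.5305, -0.803027, 0)  len=0.1378
  (v7,v8,v2) [-+-] → (0.5305, -0.803027, 0)–(0.5305, -0.665188, 0.262518)  len=0.2965
  (v8,v0,v1) [+-+] → (0.5305, -0.665188, 0)–(0.5305, 0, 0)  len=0.6652
  (v8,v1,v2) [++-] → (0.5305, 0, 0.82632)–(0.5305, -0.665188, 0.262518)  len=0.8720

Chained into 1 loop(s):
  loop 1: 8 segments, perimeter = 3.9430
Total perimeter = 3.943

loops=1 perimeter=3.943


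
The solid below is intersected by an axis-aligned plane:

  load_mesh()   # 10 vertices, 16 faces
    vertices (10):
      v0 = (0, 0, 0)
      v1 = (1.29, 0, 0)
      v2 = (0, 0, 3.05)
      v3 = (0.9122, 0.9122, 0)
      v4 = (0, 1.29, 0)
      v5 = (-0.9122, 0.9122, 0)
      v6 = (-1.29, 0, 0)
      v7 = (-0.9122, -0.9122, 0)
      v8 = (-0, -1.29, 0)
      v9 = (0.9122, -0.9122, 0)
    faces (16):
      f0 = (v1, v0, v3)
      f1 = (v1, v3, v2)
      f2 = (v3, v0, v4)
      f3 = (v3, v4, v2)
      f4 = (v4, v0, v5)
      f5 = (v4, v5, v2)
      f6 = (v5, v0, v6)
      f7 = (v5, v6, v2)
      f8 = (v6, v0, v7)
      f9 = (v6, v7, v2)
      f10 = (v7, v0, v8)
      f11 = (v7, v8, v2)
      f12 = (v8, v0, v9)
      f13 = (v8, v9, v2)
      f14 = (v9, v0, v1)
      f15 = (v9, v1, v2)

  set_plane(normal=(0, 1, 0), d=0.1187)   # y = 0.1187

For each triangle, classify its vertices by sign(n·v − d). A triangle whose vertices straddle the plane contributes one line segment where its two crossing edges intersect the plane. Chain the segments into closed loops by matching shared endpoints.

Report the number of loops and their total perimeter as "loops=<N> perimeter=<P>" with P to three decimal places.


loops=1 perimeter=8.575

Straddling triangles (8 of 16):
  (v1,v0,v3) [--+] → (0.1187, 0.1187, 0)–(1.24084, 0.1187, 0)  len=1.1221
  (v1,v3,v2) [-+-] → (1.24084, 0.1187, 0)–(0.1187, 0.1187, 2.65312)  len=2.8807
  (v3,v0,v4) [+-+] → (0.1187, 0.1187, 0)–(0, 0.1187, 0)  len=0.1187
  (v3,v4,v2) [++-] → (0, 0.1187, 2.76935)–(0.1187, 0.1187, 2.65312)  len=0.1661
  (v4,v0,v5) [+-+] → (0, 0.1187, 0)–(-0.1187, 0.1187, 0)  len=0.1187
  (v4,v5,v2) [++-] → (-0.1187, 0.1187, 2.65312)–(0, 0.1187, 2.76935)  len=0.1661
  (v5,v0,v6) [+--] → (-0.1187, 0.1187, 0)–(-1.24084, 0.1187, 0)  len=1.1221
  (v5,v6,v2) [+--] → (-1.24084, 0.1187, 0)–(-0.1187, 0.1187, 2.65312)  len=2.8807

Chained into 1 loop(s):
  loop 1: 8 segments, perimeter = 8.5753
Total perimeter = 8.575


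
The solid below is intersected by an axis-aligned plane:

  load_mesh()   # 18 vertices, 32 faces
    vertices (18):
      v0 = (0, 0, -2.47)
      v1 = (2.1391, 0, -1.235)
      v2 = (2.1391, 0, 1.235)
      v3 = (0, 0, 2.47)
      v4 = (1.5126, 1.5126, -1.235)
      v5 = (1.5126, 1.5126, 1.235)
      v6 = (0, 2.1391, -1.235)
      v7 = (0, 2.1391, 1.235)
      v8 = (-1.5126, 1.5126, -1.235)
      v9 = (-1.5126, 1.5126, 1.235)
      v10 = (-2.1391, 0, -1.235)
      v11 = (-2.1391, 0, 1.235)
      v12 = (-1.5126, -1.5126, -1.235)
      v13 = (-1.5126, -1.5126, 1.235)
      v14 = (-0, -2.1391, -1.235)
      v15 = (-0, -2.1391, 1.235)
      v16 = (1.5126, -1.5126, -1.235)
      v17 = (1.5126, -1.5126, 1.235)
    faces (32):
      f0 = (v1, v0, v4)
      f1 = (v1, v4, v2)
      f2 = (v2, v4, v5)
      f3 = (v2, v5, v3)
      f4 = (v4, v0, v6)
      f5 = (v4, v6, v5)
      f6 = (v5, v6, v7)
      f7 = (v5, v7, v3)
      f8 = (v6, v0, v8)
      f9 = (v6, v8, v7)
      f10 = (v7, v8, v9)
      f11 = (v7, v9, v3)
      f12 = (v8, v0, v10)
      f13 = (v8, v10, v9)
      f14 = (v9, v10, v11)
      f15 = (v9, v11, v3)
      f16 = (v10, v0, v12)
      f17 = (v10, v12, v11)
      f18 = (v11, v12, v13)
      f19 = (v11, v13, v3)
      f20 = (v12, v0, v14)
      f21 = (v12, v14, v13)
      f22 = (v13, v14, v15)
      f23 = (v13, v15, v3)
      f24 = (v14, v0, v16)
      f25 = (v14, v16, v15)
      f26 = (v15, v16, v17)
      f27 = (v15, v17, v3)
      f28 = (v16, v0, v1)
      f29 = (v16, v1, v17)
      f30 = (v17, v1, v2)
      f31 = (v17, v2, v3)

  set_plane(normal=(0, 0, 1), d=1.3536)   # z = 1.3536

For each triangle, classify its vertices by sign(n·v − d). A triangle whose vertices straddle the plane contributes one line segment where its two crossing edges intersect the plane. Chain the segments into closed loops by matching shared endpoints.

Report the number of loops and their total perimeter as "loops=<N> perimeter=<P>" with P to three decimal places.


Straddling triangles (8 of 32):
  (v2,v5,v3) [--+] → (1.36734, 1.36734, 1.3536)–(1.93368, 0, 1.3536)  len=1.4800
  (v5,v7,v3) [--+] → (0, 1.93368, 1.3536)–(1.36734, 1.36734, 1.3536)  len=1.4800
  (v7,v9,v3) [--+] → (-1.36734, 1.36734, 1.3536)–(0, 1.93368, 1.3536)  len=1.4800
  (v9,v11,v3) [--+] → (-1.93368, 0, 1.3536)–(-1.36734, 1.36734, 1.3536)  len=1.4800
  (v11,v13,v3) [--+] → (-1.36734, -1.36734, 1.3536)–(-1.93368, 0, 1.3536)  len=1.4800
  (v13,v15,v3) [--+] → (0, -1.93368, 1.3536)–(-1.36734, -1.36734, 1.3536)  len=1.4800
  (v15,v17,v3) [--+] → (1.36734, -1.36734, 1.3536)–(0, -1.93368, 1.3536)  len=1.4800
  (v17,v2,v3) [--+] → (1.93368, 0, 1.3536)–(1.36734, -1.36734, 1.3536)  len=1.4800

Chained into 1 loop(s):
  loop 1: 8 segments, perimeter = 11.8399
Total perimeter = 11.840

loops=1 perimeter=11.840


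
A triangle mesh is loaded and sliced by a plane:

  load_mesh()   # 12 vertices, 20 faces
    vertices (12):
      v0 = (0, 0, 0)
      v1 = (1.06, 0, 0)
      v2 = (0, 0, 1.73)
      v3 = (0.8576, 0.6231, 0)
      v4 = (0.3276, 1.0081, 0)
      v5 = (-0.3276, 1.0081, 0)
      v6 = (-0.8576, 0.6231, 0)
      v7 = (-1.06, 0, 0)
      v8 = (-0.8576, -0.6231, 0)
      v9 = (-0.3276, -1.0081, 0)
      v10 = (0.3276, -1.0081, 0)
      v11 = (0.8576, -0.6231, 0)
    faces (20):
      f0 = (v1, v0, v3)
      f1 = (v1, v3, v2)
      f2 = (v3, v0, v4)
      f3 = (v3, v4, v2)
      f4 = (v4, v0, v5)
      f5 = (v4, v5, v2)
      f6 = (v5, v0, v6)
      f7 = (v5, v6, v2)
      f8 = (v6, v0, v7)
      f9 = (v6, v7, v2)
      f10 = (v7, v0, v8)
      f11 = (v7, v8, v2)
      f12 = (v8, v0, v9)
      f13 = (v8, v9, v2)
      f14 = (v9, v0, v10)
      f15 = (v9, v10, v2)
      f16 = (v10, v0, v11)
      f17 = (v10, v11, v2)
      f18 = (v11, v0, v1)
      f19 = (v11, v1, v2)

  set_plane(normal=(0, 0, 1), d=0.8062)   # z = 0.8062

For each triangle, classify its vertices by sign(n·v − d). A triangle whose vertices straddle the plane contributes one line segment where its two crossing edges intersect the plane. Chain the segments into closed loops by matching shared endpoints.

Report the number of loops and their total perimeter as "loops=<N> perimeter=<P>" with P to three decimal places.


loops=1 perimeter=3.498

Straddling triangles (10 of 20):
  (v1,v3,v2) [--+] → (0.457948, 0.332728, 0.8062)–(0.566028, 0, 0.8062)  len=0.3498
  (v3,v4,v2) [--+] → (0.174935, 0.538314, 0.8062)–(0.457948, 0.332728, 0.8062)  len=0.3498
  (v4,v5,v2) [--+] → (-0.174935, 0.538314, 0.8062)–(0.174935, 0.538314, 0.8062)  len=0.3499
  (v5,v6,v2) [--+] → (-0.457948, 0.332728, 0.8062)–(-0.174935, 0.538314, 0.8062)  len=0.3498
  (v6,v7,v2) [--+] → (-0.566028, 0, 0.8062)–(-0.457948, 0.332728, 0.8062)  len=0.3498
  (v7,v8,v2) [--+] → (-0.457948, -0.332728, 0.8062)–(-0.566028, 0, 0.8062)  len=0.3498
  (v8,v9,v2) [--+] → (-0.174935, -0.538314, 0.8062)–(-0.457948, -0.332728, 0.8062)  len=0.3498
  (v9,v10,v2) [--+] → (0.174935, -0.538314, 0.8062)–(-0.174935, -0.538314, 0.8062)  len=0.3499
  (v10,v11,v2) [--+] → (0.457948, -0.332728, 0.8062)–(0.174935, -0.538314, 0.8062)  len=0.3498
  (v11,v1,v2) [--+] → (0.566028, 0, 0.8062)–(0.457948, -0.332728, 0.8062)  len=0.3498

Chained into 1 loop(s):
  loop 1: 10 segments, perimeter = 3.4983
Total perimeter = 3.498


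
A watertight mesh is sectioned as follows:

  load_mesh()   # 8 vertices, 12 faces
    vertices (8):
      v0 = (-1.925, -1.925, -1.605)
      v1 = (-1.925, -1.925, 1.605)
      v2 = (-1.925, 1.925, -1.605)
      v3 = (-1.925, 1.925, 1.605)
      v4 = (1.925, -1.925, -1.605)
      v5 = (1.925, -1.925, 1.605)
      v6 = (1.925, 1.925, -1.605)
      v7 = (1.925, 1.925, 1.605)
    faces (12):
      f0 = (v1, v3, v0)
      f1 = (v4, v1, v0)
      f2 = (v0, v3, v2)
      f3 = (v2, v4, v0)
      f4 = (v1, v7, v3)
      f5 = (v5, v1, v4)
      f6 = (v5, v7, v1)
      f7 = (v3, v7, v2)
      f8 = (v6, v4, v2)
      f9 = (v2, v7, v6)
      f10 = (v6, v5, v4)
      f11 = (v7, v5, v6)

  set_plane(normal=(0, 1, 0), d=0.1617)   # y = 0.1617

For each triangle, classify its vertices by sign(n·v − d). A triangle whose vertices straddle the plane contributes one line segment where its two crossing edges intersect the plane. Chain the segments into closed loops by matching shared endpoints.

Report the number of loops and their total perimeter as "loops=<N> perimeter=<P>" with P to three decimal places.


loops=1 perimeter=14.120

Straddling triangles (8 of 12):
  (v1,v3,v0) [-+-] → (-1.925, 0.1617, 1.605)–(-1.925, 0.1617, 0.13482)  len=1.4702
  (v0,v3,v2) [-++] → (-1.925, 0.1617, 0.13482)–(-1.925, 0.1617, -1.605)  len=1.7398
  (v2,v4,v0) [+--] → (-0.1617, 0.1617, -1.605)–(-1.925, 0.1617, -1.605)  len=1.7633
  (v1,v7,v3) [-++] → (0.1617, 0.1617, 1.605)–(-1.925, 0.1617, 1.605)  len=2.0867
  (v5,v7,v1) [-+-] → (1.925, 0.1617, 1.605)–(0.1617, 0.1617, 1.605)  len=1.7633
  (v6,v4,v2) [+-+] → (1.925, 0.1617, -1.605)–(-0.1617, 0.1617, -1.605)  len=2.0867
  (v6,v5,v4) [+--] → (1.925, 0.1617, -0.13482)–(1.925, 0.1617, -1.605)  len=1.4702
  (v7,v5,v6) [+-+] → (1.925, 0.1617, 1.605)–(1.925, 0.1617, -0.13482)  len=1.7398

Chained into 1 loop(s):
  loop 1: 8 segments, perimeter = 14.1200
Total perimeter = 14.120
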